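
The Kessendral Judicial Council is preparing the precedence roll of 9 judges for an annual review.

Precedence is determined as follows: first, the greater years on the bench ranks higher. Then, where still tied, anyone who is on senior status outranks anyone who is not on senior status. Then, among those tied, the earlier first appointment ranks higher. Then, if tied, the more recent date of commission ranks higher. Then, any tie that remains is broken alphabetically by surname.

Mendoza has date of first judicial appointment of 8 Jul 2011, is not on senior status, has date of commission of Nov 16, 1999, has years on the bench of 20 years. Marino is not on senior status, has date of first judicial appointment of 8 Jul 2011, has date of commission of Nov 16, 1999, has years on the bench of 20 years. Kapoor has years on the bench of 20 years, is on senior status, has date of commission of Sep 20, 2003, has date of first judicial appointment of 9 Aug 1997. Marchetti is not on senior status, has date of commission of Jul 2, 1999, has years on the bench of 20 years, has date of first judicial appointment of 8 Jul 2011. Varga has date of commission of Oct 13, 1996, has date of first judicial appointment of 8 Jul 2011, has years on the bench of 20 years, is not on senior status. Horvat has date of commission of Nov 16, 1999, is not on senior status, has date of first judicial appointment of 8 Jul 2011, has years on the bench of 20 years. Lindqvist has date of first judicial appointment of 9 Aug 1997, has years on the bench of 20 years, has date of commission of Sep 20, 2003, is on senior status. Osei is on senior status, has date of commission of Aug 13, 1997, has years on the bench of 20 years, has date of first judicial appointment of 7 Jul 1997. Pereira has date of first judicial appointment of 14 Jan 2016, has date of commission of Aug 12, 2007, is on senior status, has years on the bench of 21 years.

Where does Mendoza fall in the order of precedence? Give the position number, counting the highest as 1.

7

By years on the bench (higher first): Pereira (21 years); then Osei, Kapoor, Lindqvist, Horvat, Marino, Mendoza, Marchetti and Varga (each 20 years).
Among Osei, Kapoor, Lindqvist, Horvat, Marino, Mendoza, Marchetti and Varga, on senior status before not on senior status: Osei, Kapoor and Lindqvist (on senior status) before Horvat, Marino, Mendoza, Marchetti and Varga (not on senior status).
Among Osei, Kapoor and Lindqvist, by date of first judicial appointment (earlier first): Osei (7 Jul 1997) before Kapoor and Lindqvist (9 Aug 1997).
Kapoor and Lindqvist both have date of commission Sep 20, 2003, so the next rule applies.
Among Kapoor and Lindqvist, alphabetically by surname: Kapoor before Lindqvist.
Horvat, Marino, Mendoza, Marchetti and Varga all have date of first judicial appointment 8 Jul 2011, so the next rule applies.
Among Horvat, Marino, Mendoza, Marchetti and Varga, by date of commission (later first): Horvat, Marino and Mendoza (Nov 16, 1999) before Marchetti (Jul 2, 1999) before Varga (Oct 13, 1996).
Among Horvat, Marino and Mendoza, alphabetically by surname: Horvat before Marino before Mendoza.
Order: Pereira, Osei, Kapoor, Lindqvist, Horvat, Marino, Mendoza, Marchetti, Varga. So position 7.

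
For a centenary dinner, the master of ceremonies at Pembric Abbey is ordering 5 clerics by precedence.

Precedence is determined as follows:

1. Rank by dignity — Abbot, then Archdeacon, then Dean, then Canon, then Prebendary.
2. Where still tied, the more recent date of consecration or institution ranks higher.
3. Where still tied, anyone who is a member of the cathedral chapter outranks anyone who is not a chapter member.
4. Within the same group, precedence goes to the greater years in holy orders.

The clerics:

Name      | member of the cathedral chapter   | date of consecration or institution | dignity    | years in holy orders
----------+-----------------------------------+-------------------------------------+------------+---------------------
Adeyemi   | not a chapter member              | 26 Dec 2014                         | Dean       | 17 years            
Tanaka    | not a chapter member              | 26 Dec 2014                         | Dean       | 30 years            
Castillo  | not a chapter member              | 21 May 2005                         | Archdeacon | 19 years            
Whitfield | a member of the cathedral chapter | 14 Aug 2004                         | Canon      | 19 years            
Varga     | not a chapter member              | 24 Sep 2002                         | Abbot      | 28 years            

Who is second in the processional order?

By dignity: Varga (Abbot); then Castillo (Archdeacon); then Tanaka and Adeyemi (Dean); then Whitfield (Canon).
Tanaka and Adeyemi both have date of consecration or institution 26 Dec 2014, so the next rule applies.
Tanaka and Adeyemi are each not a chapter member, so the next rule applies.
Among Tanaka and Adeyemi, by years in holy orders (higher first): Tanaka (30 years) before Adeyemi (17 years).
Order: Varga, Castillo, Tanaka, Adeyemi, Whitfield.

Castillo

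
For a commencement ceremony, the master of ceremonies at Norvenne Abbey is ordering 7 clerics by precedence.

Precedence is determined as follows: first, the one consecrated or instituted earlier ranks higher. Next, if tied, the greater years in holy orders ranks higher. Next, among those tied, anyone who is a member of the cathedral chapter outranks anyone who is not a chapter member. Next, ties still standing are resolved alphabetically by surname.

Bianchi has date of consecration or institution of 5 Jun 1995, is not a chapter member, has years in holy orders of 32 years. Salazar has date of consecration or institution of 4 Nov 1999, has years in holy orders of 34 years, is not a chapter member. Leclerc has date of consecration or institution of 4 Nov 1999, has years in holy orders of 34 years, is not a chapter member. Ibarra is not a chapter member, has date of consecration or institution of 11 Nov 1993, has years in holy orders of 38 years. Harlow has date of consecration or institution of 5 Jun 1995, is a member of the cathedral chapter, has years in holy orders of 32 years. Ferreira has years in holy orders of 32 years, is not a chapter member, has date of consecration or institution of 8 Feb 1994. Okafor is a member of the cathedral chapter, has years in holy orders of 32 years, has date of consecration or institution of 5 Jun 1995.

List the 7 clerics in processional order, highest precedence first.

Ibarra, Ferreira, Harlow, Okafor, Bianchi, Leclerc, Salazar

By date of consecration or institution (earlier first): Ibarra (11 Nov 1993); then Ferreira (8 Feb 1994); then Harlow, Okafor and Bianchi (each 5 Jun 1995); then Leclerc and Salazar (both 4 Nov 1999).
Harlow, Okafor and Bianchi all have years in holy orders 32 years, so the next rule applies.
Among Harlow, Okafor and Bianchi, a member of the cathedral chapter before not a chapter member: Harlow and Okafor (a member of the cathedral chapter) before Bianchi (not a chapter member).
Among Harlow and Okafor, alphabetically by surname: Harlow before Okafor.
Leclerc and Salazar both have years in holy orders 34 years, so the next rule applies.
Leclerc and Salazar are each not a chapter member, so the next rule applies.
Among Leclerc and Salazar, alphabetically by surname: Leclerc before Salazar.
Full order: Ibarra, Ferreira, Harlow, Okafor, Bianchi, Leclerc, Salazar.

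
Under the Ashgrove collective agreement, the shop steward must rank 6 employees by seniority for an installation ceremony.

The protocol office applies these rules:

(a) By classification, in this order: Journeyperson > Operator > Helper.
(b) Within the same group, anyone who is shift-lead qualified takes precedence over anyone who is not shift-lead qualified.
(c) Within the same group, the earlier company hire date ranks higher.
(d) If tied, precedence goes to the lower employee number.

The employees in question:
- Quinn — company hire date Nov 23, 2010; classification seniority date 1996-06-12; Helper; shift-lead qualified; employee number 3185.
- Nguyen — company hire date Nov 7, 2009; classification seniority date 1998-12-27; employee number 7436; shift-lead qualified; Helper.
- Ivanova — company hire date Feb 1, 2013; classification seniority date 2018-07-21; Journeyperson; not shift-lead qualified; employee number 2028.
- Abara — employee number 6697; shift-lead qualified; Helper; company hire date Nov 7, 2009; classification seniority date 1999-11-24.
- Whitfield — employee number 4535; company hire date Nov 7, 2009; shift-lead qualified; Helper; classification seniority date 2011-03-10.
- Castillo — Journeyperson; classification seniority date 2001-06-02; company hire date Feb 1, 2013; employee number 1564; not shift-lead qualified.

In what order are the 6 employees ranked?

By classification: Castillo and Ivanova (Journeyperson); then Whitfield, Abara, Nguyen and Quinn (Helper).
Castillo and Ivanova are each not shift-lead qualified, so the next rule applies.
Castillo and Ivanova both have company hire date Feb 1, 2013, so the next rule applies.
Among Castillo and Ivanova, by employee number (lower first): Castillo (1564) before Ivanova (2028).
Whitfield, Abara, Nguyen and Quinn are each shift-lead qualified, so the next rule applies.
Among Whitfield, Abara, Nguyen and Quinn, by company hire date (earlier first): Whitfield, Abara and Nguyen (Nov 7, 2009) before Quinn (Nov 23, 2010).
Among Whitfield, Abara and Nguyen, by employee number (lower first): Whitfield (4535) before Abara (6697) before Nguyen (7436).
Full order: Castillo, Ivanova, Whitfield, Abara, Nguyen, Quinn.

Castillo, Ivanova, Whitfield, Abara, Nguyen, Quinn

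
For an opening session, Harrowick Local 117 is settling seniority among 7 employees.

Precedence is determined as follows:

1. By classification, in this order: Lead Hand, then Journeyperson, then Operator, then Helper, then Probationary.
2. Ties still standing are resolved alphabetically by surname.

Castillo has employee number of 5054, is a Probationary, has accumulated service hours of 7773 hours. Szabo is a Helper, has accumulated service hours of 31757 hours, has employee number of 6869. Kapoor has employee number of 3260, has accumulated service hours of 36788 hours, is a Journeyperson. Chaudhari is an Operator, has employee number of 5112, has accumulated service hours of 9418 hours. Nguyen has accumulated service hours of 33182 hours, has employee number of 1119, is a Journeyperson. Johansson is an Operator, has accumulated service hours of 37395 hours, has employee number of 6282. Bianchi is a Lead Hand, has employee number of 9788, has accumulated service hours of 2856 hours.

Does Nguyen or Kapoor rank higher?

By classification: Bianchi (Lead Hand); then Kapoor and Nguyen (Journeyperson); then Chaudhari and Johansson (Operator); then Szabo (Helper); then Castillo (Probationary).
Among Kapoor and Nguyen, alphabetically by surname: Kapoor before Nguyen.
Among Chaudhari and Johansson, alphabetically by surname: Chaudhari before Johansson.
So Kapoor takes precedence.

Kapoor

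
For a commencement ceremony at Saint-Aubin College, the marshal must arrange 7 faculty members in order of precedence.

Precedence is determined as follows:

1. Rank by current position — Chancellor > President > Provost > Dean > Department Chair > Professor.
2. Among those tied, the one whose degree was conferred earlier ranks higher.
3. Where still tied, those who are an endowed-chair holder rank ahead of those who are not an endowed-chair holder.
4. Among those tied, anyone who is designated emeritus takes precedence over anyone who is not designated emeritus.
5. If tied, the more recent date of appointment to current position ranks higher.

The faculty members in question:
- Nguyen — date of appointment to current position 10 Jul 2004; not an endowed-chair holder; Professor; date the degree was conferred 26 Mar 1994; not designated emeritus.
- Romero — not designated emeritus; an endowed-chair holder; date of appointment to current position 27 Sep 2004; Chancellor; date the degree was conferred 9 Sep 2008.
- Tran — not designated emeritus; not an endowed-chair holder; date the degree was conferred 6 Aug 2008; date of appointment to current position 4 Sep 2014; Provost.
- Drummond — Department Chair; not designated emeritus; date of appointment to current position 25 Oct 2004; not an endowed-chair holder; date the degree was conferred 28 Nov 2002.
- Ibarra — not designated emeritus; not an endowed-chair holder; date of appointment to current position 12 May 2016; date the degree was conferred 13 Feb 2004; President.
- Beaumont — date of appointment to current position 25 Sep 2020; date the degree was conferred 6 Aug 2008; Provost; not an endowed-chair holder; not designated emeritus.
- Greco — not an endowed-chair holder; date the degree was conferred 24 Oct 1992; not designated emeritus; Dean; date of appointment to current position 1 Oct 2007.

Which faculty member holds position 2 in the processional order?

By current position: Romero (Chancellor); then Ibarra (President); then Beaumont and Tran (Provost); then Greco (Dean); then Drummond (Department Chair); then Nguyen (Professor).
Beaumont and Tran both have date the degree was conferred 6 Aug 2008, so the next rule applies.
Beaumont and Tran are each not an endowed-chair holder, so the next rule applies.
Beaumont and Tran are each not designated emeritus, so the next rule applies.
Among Beaumont and Tran, by date of appointment to current position (later first): Beaumont (25 Sep 2020) before Tran (4 Sep 2014).
Order: Romero, Ibarra, Beaumont, Tran, Greco, Drummond, Nguyen.

Ibarra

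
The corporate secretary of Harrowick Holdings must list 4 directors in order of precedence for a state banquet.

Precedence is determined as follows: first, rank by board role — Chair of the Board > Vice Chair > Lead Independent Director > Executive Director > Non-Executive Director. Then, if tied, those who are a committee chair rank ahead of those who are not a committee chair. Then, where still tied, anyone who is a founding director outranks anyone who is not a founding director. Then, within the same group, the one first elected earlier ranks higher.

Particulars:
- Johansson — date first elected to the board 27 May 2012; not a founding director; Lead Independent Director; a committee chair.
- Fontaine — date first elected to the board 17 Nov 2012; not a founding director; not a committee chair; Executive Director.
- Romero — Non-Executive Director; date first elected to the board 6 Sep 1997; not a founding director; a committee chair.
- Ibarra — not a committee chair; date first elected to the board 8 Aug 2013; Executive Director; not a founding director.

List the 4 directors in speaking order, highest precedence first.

Johansson, Fontaine, Ibarra, Romero

By board role: Johansson (Lead Independent Director); then Fontaine and Ibarra (Executive Director); then Romero (Non-Executive Director).
Fontaine and Ibarra are each not a committee chair, so the next rule applies.
Fontaine and Ibarra are each not a founding director, so the next rule applies.
Among Fontaine and Ibarra, by date first elected to the board (earlier first): Fontaine (17 Nov 2012) before Ibarra (8 Aug 2013).
Full order: Johansson, Fontaine, Ibarra, Romero.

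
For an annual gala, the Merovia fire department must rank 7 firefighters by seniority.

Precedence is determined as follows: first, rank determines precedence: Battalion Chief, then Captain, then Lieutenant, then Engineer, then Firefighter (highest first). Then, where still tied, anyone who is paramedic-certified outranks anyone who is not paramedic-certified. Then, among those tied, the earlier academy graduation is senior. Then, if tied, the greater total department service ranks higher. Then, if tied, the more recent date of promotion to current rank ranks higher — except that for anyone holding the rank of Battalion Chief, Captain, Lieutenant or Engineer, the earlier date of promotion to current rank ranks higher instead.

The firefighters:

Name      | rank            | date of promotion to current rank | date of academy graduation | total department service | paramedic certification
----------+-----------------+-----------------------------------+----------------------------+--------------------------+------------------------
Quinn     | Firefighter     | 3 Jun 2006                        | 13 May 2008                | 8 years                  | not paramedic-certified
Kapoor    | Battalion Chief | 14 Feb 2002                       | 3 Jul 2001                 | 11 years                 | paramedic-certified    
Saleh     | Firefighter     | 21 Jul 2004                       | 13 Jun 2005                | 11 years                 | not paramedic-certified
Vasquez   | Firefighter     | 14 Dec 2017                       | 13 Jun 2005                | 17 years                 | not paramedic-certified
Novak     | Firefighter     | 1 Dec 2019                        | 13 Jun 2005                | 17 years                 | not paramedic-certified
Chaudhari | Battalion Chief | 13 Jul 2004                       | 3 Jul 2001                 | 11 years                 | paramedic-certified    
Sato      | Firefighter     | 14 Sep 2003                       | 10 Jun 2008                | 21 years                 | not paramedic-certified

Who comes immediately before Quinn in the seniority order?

Saleh

By rank: Kapoor and Chaudhari (Battalion Chief); then Novak, Vasquez, Saleh, Quinn and Sato (Firefighter).
Kapoor and Chaudhari are each paramedic-certified, so the next rule applies.
Kapoor and Chaudhari both have date of academy graduation 3 Jul 2001, so the next rule applies.
Kapoor and Chaudhari both have total department service 11 years, so the next rule applies.
Among Kapoor and Chaudhari, by date of promotion to current rank (earlier first) (reversed rule for this group): Kapoor (14 Feb 2002) before Chaudhari (13 Jul 2004).
Novak, Vasquez, Saleh, Quinn and Sato are each not paramedic-certified, so the next rule applies.
Among Novak, Vasquez, Saleh, Quinn and Sato, by date of academy graduation (earlier first): Novak, Vasquez and Saleh (13 Jun 2005) before Quinn (13 May 2008) before Sato (10 Jun 2008).
Among Novak, Vasquez and Saleh, by total department service (higher first): Novak and Vasquez (17 years) before Saleh (11 years).
Among Novak and Vasquez, by date of promotion to current rank (later first): Novak (1 Dec 2019) before Vasquez (14 Dec 2017).
Order: Kapoor, Chaudhari, Novak, Vasquez, Saleh, Quinn, Sato.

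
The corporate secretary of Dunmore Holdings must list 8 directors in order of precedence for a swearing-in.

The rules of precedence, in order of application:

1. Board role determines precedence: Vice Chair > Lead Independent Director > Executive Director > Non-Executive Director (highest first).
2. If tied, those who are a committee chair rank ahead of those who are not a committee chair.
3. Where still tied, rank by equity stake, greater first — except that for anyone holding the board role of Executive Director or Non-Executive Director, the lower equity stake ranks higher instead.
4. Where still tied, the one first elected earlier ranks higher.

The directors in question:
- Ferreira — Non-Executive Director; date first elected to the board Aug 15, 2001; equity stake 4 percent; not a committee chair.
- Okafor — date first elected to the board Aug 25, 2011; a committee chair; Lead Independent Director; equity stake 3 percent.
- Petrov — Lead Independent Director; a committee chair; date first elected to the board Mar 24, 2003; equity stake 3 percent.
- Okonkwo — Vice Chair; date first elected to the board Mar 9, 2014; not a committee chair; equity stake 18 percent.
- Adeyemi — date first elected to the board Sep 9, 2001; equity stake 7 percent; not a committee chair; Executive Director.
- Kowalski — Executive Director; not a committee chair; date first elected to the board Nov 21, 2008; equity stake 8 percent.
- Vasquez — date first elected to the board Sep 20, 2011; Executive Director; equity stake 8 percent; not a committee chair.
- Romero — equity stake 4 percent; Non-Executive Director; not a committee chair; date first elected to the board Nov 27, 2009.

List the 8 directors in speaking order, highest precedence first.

By board role: Okonkwo (Vice Chair); then Petrov and Okafor (Lead Independent Director); then Adeyemi, Kowalski and Vasquez (Executive Director); then Ferreira and Romero (Non-Executive Director).
Petrov and Okafor are each a committee chair, so the next rule applies.
Petrov and Okafor both have equity stake 3 percent, so the next rule applies.
Among Petrov and Okafor, by date first elected to the board (earlier first): Petrov (Mar 24, 2003) before Okafor (Aug 25, 2011).
Adeyemi, Kowalski and Vasquez are each not a committee chair, so the next rule applies.
Among Adeyemi, Kowalski and Vasquez, by equity stake (lower first) (reversed rule for this group): Adeyemi (7 percent) before Kowalski and Vasquez (8 percent).
Among Kowalski and Vasquez, by date first elected to the board (earlier first): Kowalski (Nov 21, 2008) before Vasquez (Sep 20, 2011).
Ferreira and Romero are each not a committee chair, so the next rule applies.
Ferreira and Romero both have equity stake 4 percent, so the next rule applies.
Among Ferreira and Romero, by date first elected to the board (earlier first): Ferreira (Aug 15, 2001) before Romero (Nov 27, 2009).
Full order: Okonkwo, Petrov, Okafor, Adeyemi, Kowalski, Vasquez, Ferreira, Romero.

Okonkwo, Petrov, Okafor, Adeyemi, Kowalski, Vasquez, Ferreira, Romero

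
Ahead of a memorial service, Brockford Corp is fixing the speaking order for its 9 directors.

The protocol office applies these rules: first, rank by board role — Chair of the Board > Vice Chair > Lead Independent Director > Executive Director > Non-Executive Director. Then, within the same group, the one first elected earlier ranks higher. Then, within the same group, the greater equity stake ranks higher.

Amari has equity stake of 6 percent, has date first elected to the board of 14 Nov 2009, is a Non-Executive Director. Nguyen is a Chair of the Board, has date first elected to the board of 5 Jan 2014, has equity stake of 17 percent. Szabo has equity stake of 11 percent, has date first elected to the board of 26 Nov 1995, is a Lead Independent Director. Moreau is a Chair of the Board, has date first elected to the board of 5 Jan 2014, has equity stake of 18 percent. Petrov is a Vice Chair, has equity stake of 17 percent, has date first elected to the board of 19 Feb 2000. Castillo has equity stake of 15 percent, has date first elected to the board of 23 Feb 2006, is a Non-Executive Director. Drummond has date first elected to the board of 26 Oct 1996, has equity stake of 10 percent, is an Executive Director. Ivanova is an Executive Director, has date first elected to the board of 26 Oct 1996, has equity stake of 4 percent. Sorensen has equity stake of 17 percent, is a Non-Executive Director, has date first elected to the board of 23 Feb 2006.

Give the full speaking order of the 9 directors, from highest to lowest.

Moreau, Nguyen, Petrov, Szabo, Drummond, Ivanova, Sorensen, Castillo, Amari

By board role: Moreau and Nguyen (Chair of the Board); then Petrov (Vice Chair); then Szabo (Lead Independent Director); then Drummond and Ivanova (Executive Director); then Sorensen, Castillo and Amari (Non-Executive Director).
Moreau and Nguyen both have date first elected to the board 5 Jan 2014, so the next rule applies.
Among Moreau and Nguyen, by equity stake (higher first): Moreau (18 percent) before Nguyen (17 percent).
Drummond and Ivanova both have date first elected to the board 26 Oct 1996, so the next rule applies.
Among Drummond and Ivanova, by equity stake (higher first): Drummond (10 percent) before Ivanova (4 percent).
Among Sorensen, Castillo and Amari, by date first elected to the board (earlier first): Sorensen and Castillo (23 Feb 2006) before Amari (14 Nov 2009).
Among Sorensen and Castillo, by equity stake (higher first): Sorensen (17 percent) before Castillo (15 percent).
Full order: Moreau, Nguyen, Petrov, Szabo, Drummond, Ivanova, Sorensen, Castillo, Amari.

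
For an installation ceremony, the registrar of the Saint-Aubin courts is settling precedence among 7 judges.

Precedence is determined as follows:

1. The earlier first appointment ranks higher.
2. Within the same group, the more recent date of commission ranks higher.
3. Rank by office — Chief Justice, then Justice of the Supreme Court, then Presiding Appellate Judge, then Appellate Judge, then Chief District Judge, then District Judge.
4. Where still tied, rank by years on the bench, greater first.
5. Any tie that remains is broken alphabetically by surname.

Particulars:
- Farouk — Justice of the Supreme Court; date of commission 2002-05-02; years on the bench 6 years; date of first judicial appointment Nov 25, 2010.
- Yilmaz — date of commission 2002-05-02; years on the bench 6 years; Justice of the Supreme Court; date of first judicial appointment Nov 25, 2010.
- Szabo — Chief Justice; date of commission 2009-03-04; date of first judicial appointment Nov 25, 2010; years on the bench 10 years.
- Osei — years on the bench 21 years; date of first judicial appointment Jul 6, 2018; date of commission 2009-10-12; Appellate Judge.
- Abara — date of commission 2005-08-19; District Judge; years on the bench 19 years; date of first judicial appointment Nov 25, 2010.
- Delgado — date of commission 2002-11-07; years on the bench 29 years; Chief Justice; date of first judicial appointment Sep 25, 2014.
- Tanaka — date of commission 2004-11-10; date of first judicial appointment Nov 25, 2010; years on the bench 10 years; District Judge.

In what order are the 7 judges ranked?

By date of first judicial appointment (earlier first): Szabo, Abara, Tanaka, Farouk and Yilmaz (each Nov 25, 2010); then Delgado (Sep 25, 2014); then Osei (Jul 6, 2018).
Among Szabo, Abara, Tanaka, Farouk and Yilmaz, by date of commission (later first): Szabo (2009-03-04) before Abara (2005-08-19) before Tanaka (2004-11-10) before Farouk and Yilmaz (2002-05-02).
Farouk and Yilmaz are each Justice of the Supreme Court, so the next rule applies.
Farouk and Yilmaz both have years on the bench 6 years, so the next rule applies.
Among Farouk and Yilmaz, alphabetically by surname: Farouk before Yilmaz.
Full order: Szabo, Abara, Tanaka, Farouk, Yilmaz, Delgado, Osei.

Szabo, Abara, Tanaka, Farouk, Yilmaz, Delgado, Osei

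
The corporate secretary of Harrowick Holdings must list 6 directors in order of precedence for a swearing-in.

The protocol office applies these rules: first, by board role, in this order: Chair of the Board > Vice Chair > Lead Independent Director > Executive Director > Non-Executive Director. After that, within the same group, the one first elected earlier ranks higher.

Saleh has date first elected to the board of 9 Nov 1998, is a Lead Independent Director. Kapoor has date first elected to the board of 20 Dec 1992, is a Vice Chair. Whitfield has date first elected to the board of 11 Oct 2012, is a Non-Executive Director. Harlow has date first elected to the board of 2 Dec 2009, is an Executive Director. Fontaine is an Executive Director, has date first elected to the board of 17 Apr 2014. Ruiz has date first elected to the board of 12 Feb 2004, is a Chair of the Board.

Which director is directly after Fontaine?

By board role: Ruiz (Chair of the Board); then Kapoor (Vice Chair); then Saleh (Lead Independent Director); then Harlow and Fontaine (Executive Director); then Whitfield (Non-Executive Director).
Among Harlow and Fontaine, by date first elected to the board (earlier first): Harlow (2 Dec 2009) before Fontaine (17 Apr 2014).
Order: Ruiz, Kapoor, Saleh, Harlow, Fontaine, Whitfield.

Whitfield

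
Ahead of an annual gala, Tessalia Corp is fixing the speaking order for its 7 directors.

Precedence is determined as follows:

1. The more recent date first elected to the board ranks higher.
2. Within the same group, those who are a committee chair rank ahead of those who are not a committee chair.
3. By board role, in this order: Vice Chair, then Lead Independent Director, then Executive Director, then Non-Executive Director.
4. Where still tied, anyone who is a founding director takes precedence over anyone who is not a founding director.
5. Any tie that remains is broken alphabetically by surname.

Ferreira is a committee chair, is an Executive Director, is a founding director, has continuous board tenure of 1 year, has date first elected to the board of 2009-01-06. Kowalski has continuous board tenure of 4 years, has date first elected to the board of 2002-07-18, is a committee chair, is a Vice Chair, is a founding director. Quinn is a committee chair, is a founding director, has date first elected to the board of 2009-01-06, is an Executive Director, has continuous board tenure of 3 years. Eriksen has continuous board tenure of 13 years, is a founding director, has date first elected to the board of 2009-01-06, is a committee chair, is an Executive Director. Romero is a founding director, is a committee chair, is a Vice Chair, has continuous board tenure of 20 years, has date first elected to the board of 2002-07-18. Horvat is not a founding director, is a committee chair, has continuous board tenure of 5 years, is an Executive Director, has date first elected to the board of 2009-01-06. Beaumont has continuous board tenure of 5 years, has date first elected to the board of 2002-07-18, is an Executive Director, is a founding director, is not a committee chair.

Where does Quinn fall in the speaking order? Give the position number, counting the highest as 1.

3

By date first elected to the board (later first): Eriksen, Ferreira, Quinn and Horvat (each 2009-01-06); then Kowalski, Romero and Beaumont (each 2002-07-18).
Eriksen, Ferreira, Quinn and Horvat are each a committee chair, so the next rule applies.
Eriksen, Ferreira, Quinn and Horvat are each Executive Director, so the next rule applies.
Among Eriksen, Ferreira, Quinn and Horvat, a founding director before not a founding director: Eriksen, Ferreira and Quinn (a founding director) before Horvat (not a founding director).
Among Eriksen, Ferreira and Quinn, alphabetically by surname: Eriksen before Ferreira before Quinn.
Among Kowalski, Romero and Beaumont, a committee chair before not a committee chair: Kowalski and Romero (a committee chair) before Beaumont (not a committee chair).
Kowalski and Romero are each Vice Chair, so the next rule applies.
Kowalski and Romero are each a founding director, so the next rule applies.
Among Kowalski and Romero, alphabetically by surname: Kowalski before Romero.
Order: Eriksen, Ferreira, Quinn, Horvat, Kowalski, Romero, Beaumont. So position 3.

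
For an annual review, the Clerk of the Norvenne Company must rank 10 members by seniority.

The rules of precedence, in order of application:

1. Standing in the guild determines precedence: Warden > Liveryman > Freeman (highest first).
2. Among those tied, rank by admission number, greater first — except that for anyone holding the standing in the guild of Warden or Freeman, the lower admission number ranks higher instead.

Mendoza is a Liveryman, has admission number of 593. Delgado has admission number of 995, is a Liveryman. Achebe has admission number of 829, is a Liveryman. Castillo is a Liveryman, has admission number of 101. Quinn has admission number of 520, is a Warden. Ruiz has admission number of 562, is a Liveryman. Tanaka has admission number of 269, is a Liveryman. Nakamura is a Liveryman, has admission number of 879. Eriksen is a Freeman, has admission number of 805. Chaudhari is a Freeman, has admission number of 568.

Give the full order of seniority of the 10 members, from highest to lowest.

Quinn, Delgado, Nakamura, Achebe, Mendoza, Ruiz, Tanaka, Castillo, Chaudhari, Eriksen

By standing in the guild: Quinn (Warden); then Delgado, Nakamura, Achebe, Mendoza, Ruiz, Tanaka and Castillo (Liveryman); then Chaudhari and Eriksen (Freeman).
Among Delgado, Nakamura, Achebe, Mendoza, Ruiz, Tanaka and Castillo, by admission number (higher first): Delgado (995) before Nakamura (879) before Achebe (829) before Mendoza (593) before Ruiz (562) before Tanaka (269) before Castillo (101).
Among Chaudhari and Eriksen, by admission number (lower first) (reversed rule for this group): Chaudhari (568) before Eriksen (805).
Full order: Quinn, Delgado, Nakamura, Achebe, Mendoza, Ruiz, Tanaka, Castillo, Chaudhari, Eriksen.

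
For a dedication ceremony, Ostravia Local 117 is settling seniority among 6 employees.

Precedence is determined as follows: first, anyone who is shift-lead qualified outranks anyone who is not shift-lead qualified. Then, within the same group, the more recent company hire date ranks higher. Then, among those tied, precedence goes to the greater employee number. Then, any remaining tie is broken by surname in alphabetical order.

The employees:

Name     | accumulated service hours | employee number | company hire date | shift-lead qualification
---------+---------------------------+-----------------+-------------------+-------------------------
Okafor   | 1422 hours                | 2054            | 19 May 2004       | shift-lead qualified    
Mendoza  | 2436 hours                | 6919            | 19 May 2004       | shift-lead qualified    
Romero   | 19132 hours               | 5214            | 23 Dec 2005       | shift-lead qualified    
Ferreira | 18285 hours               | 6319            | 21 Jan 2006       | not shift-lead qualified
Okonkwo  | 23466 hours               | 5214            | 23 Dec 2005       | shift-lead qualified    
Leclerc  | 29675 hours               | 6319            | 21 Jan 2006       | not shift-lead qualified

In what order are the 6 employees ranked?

By the first rule: Okonkwo, Romero, Mendoza and Okafor (each shift-lead qualified); then Ferreira and Leclerc (both not shift-lead qualified).
Among Okonkwo, Romero, Mendoza and Okafor, by company hire date (later first): Okonkwo and Romero (23 Dec 2005) before Mendoza and Okafor (19 May 2004).
Okonkwo and Romero both have employee number 5214, so the next rule applies.
Among Okonkwo and Romero, alphabetically by surname: Okonkwo before Romero.
Among Mendoza and Okafor, by employee number (higher first): Mendoza (6919) before Okafor (2054).
Ferreira and Leclerc both have company hire date 21 Jan 2006, so the next rule applies.
Ferreira and Leclerc both have employee number 6319, so the next rule applies.
Among Ferreira and Leclerc, alphabetically by surname: Ferreira before Leclerc.
Full order: Okonkwo, Romero, Mendoza, Okafor, Ferreira, Leclerc.

Okonkwo, Romero, Mendoza, Okafor, Ferreira, Leclerc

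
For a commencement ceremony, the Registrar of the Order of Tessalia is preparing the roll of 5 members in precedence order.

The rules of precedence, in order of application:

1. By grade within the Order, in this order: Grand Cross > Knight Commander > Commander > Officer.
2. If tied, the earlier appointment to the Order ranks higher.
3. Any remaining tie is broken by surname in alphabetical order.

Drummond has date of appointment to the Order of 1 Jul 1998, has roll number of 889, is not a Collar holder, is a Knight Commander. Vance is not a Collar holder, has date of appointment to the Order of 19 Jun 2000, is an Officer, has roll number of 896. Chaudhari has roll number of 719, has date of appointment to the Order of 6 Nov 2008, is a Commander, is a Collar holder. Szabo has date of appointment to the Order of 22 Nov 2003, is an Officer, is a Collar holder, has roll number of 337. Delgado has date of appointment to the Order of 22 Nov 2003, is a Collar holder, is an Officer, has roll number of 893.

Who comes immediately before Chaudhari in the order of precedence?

By grade within the Order: Drummond (Knight Commander); then Chaudhari (Commander); then Vance, Delgado and Szabo (Officer).
Among Vance, Delgado and Szabo, by date of appointment to the Order (earlier first): Vance (19 Jun 2000) before Delgado and Szabo (22 Nov 2003).
Among Delgado and Szabo, alphabetically by surname: Delgado before Szabo.
Order: Drummond, Chaudhari, Vance, Delgado, Szabo.

Drummond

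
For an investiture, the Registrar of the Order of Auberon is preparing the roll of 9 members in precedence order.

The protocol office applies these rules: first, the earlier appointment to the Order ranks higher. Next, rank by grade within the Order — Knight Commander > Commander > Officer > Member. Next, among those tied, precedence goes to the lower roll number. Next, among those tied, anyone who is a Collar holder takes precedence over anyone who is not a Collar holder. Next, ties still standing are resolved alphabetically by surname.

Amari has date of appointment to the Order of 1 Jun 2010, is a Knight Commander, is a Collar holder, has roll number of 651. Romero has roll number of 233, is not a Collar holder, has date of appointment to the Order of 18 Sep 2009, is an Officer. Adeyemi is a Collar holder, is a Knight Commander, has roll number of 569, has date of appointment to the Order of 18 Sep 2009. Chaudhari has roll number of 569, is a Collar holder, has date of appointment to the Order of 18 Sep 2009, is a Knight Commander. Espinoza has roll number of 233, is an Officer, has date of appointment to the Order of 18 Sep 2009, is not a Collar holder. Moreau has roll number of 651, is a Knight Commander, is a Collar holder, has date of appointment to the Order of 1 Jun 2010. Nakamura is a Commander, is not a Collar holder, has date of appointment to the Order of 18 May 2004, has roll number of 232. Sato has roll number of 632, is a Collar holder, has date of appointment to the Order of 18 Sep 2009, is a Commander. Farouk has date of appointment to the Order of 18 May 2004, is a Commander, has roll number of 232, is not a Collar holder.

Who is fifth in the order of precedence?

Sato

By date of appointment to the Order (earlier first): Farouk and Nakamura (both 18 May 2004); then Adeyemi, Chaudhari, Sato, Espinoza and Romero (each 18 Sep 2009); then Amari and Moreau (both 1 Jun 2010).
Farouk and Nakamura are each Commander, so the next rule applies.
Farouk and Nakamura both have roll number 232, so the next rule applies.
Farouk and Nakamura are each not a Collar holder, so the next rule applies.
Among Farouk and Nakamura, alphabetically by surname: Farouk before Nakamura.
Among Adeyemi, Chaudhari, Sato, Espinoza and Romero, by grade within the Order: Adeyemi and Chaudhari (Knight Commander) before Sato (Commander) before Espinoza and Romero (Officer).
Adeyemi and Chaudhari both have roll number 569, so the next rule applies.
Adeyemi and Chaudhari are each a Collar holder, so the next rule applies.
Among Adeyemi and Chaudhari, alphabetically by surname: Adeyemi before Chaudhari.
Espinoza and Romero both have roll number 233, so the next rule applies.
Espinoza and Romero are each not a Collar holder, so the next rule applies.
Among Espinoza and Romero, alphabetically by surname: Espinoza before Romero.
Amari and Moreau are each Knight Commander, so the next rule applies.
Amari and Moreau both have roll number 651, so the next rule applies.
Amari and Moreau are each a Collar holder, so the next rule applies.
Among Amari and Moreau, alphabetically by surname: Amari before Moreau.
Order: Farouk, Nakamura, Adeyemi, Chaudhari, Sato, Espinoza, Romero, Amari, Moreau.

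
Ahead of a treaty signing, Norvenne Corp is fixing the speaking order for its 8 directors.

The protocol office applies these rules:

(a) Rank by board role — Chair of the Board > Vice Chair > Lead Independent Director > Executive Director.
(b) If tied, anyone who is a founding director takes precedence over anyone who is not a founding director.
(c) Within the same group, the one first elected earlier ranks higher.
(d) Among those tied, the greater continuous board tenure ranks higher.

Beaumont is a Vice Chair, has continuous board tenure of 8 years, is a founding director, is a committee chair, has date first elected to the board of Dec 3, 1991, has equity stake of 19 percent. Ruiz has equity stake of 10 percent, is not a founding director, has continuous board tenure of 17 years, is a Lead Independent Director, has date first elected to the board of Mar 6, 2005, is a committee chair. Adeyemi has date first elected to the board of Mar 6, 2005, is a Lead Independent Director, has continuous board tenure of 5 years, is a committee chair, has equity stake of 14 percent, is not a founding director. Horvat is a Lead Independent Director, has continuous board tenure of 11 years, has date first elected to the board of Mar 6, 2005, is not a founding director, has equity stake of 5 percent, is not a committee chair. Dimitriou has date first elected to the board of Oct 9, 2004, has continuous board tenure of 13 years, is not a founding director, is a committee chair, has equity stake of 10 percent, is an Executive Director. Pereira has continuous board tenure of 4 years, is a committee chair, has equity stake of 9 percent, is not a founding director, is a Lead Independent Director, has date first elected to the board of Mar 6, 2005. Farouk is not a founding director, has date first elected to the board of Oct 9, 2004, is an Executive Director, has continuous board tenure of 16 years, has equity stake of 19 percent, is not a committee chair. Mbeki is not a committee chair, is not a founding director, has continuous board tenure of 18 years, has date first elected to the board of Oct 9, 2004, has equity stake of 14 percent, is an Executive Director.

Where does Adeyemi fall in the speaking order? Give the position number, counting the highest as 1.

By board role: Beaumont (Vice Chair); then Ruiz, Horvat, Adeyemi and Pereira (Lead Independent Director); then Mbeki, Farouk and Dimitriou (Executive Director).
Ruiz, Horvat, Adeyemi and Pereira are each not a founding director, so the next rule applies.
Ruiz, Horvat, Adeyemi and Pereira all have date first elected to the board Mar 6, 2005, so the next rule applies.
Among Ruiz, Horvat, Adeyemi and Pereira, by continuous board tenure (higher first): Ruiz (17 years) before Horvat (11 years) before Adeyemi (5 years) before Pereira (4 years).
Mbeki, Farouk and Dimitriou are each not a founding director, so the next rule applies.
Mbeki, Farouk and Dimitriou all have date first elected to the board Oct 9, 2004, so the next rule applies.
Among Mbeki, Farouk and Dimitriou, by continuous board tenure (higher first): Mbeki (18 years) before Farouk (16 years) before Dimitriou (13 years).
Order: Beaumont, Ruiz, Horvat, Adeyemi, Pereira, Mbeki, Farouk, Dimitriou. So position 4.

4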